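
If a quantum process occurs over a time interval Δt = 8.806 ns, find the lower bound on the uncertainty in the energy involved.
37.373 neV

Using the energy-time uncertainty principle:
ΔEΔt ≥ ℏ/2

The minimum uncertainty in energy is:
ΔE_min = ℏ/(2Δt)
ΔE_min = (1.055e-34 J·s) / (2 × 8.806e-09 s)
ΔE_min = 5.988e-27 J = 37.373 neV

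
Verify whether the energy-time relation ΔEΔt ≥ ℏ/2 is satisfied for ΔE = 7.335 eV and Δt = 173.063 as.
Yes, it satisfies the uncertainty relation.

Calculate the product ΔEΔt:
ΔE = 7.335 eV = 1.175e-18 J
ΔEΔt = (1.175e-18 J) × (1.731e-16 s)
ΔEΔt = 2.034e-34 J·s

Compare to the minimum allowed value ℏ/2:
ℏ/2 = 5.273e-35 J·s

Since ΔEΔt = 2.034e-34 J·s ≥ 5.273e-35 J·s = ℏ/2,
this satisfies the uncertainty relation.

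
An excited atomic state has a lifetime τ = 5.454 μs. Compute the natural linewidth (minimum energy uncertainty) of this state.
60.342 peV

Using the energy-time uncertainty principle:
ΔEΔt ≥ ℏ/2

The lifetime τ represents the time uncertainty Δt.
The natural linewidth (minimum energy uncertainty) is:

ΔE = ℏ/(2τ)
ΔE = (1.055e-34 J·s) / (2 × 5.454e-06 s)
ΔE = 9.668e-30 J = 60.342 peV

This natural linewidth limits the precision of spectroscopic measurements.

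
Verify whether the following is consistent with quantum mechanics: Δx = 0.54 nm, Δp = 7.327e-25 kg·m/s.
Yes, it satisfies the uncertainty principle.

Calculate the product ΔxΔp:
ΔxΔp = (5.400e-10 m) × (7.327e-25 kg·m/s)
ΔxΔp = 3.957e-34 J·s

Compare to the minimum allowed value ℏ/2:
ℏ/2 = 5.273e-35 J·s

Since ΔxΔp = 3.957e-34 J·s ≥ 5.273e-35 J·s = ℏ/2,
the measurement satisfies the uncertainty principle.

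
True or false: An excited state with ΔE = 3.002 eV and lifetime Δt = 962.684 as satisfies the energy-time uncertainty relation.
Yes, it satisfies the uncertainty relation.

Calculate the product ΔEΔt:
ΔE = 3.002 eV = 4.810e-19 J
ΔEΔt = (4.810e-19 J) × (9.627e-16 s)
ΔEΔt = 4.630e-34 J·s

Compare to the minimum allowed value ℏ/2:
ℏ/2 = 5.273e-35 J·s

Since ΔEΔt = 4.630e-34 J·s ≥ 5.273e-35 J·s = ℏ/2,
this satisfies the uncertainty relation.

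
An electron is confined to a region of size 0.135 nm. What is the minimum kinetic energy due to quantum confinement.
522.631 meV

Using the uncertainty principle:

1. Position uncertainty: Δx ≈ 1.350e-10 m
2. Minimum momentum uncertainty: Δp = ℏ/(2Δx) = 3.906e-25 kg·m/s
3. Minimum kinetic energy:
   KE = (Δp)²/(2m) = (3.906e-25)²/(2 × 9.109e-31 kg)
   KE = 8.373e-20 J = 522.631 meV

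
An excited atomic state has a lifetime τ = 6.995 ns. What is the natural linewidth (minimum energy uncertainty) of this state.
47.049 neV

Using the energy-time uncertainty principle:
ΔEΔt ≥ ℏ/2

The lifetime τ represents the time uncertainty Δt.
The natural linewidth (minimum energy uncertainty) is:

ΔE = ℏ/(2τ)
ΔE = (1.055e-34 J·s) / (2 × 6.995e-09 s)
ΔE = 7.538e-27 J = 47.049 neV

This natural linewidth limits the precision of spectroscopic measurements.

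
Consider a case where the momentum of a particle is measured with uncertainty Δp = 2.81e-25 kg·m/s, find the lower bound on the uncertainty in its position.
187.646 pm

Using the Heisenberg uncertainty principle:
ΔxΔp ≥ ℏ/2

The minimum uncertainty in position is:
Δx_min = ℏ/(2Δp)
Δx_min = (1.055e-34 J·s) / (2 × 2.810e-25 kg·m/s)
Δx_min = 1.876e-10 m = 187.646 pm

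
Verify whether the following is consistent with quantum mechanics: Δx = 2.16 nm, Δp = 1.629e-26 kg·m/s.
No, it violates the uncertainty principle (impossible measurement).

Calculate the product ΔxΔp:
ΔxΔp = (2.160e-09 m) × (1.629e-26 kg·m/s)
ΔxΔp = 3.519e-35 J·s

Compare to the minimum allowed value ℏ/2:
ℏ/2 = 5.273e-35 J·s

Since ΔxΔp = 3.519e-35 J·s < 5.273e-35 J·s = ℏ/2,
the measurement violates the uncertainty principle.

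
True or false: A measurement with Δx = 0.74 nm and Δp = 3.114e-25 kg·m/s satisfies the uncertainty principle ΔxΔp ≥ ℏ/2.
Yes, it satisfies the uncertainty principle.

Calculate the product ΔxΔp:
ΔxΔp = (7.400e-10 m) × (3.114e-25 kg·m/s)
ΔxΔp = 2.304e-34 J·s

Compare to the minimum allowed value ℏ/2:
ℏ/2 = 5.273e-35 J·s

Since ΔxΔp = 2.304e-34 J·s ≥ 5.273e-35 J·s = ℏ/2,
the measurement satisfies the uncertainty principle.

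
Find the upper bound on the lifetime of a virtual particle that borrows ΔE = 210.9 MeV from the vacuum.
1.560 ys

Using the energy-time uncertainty principle:
ΔEΔt ≥ ℏ/2

For a virtual particle borrowing energy ΔE, the maximum lifetime is:
Δt_max = ℏ/(2ΔE)

Converting energy:
ΔE = 210.9 MeV = 3.379e-11 J

Δt_max = (1.055e-34 J·s) / (2 × 3.379e-11 J)
Δt_max = 1.560e-24 s = 1.560 ys

Virtual particles with higher borrowed energy exist for shorter times.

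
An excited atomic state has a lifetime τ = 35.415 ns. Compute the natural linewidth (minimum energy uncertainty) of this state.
9.293 neV

Using the energy-time uncertainty principle:
ΔEΔt ≥ ℏ/2

The lifetime τ represents the time uncertainty Δt.
The natural linewidth (minimum energy uncertainty) is:

ΔE = ℏ/(2τ)
ΔE = (1.055e-34 J·s) / (2 × 3.541e-08 s)
ΔE = 1.489e-27 J = 9.293 neV

This natural linewidth limits the precision of spectroscopic measurements.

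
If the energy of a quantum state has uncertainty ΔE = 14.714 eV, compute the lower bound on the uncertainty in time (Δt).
22.367 as

Using the energy-time uncertainty principle:
ΔEΔt ≥ ℏ/2

The minimum uncertainty in time is:
Δt_min = ℏ/(2ΔE)
Δt_min = (1.055e-34 J·s) / (2 × 2.357e-18 J)
Δt_min = 2.237e-17 s = 22.367 as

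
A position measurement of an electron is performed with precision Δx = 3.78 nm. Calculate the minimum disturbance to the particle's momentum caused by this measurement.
1.395 × 10^-26 kg·m/s

The uncertainty principle implies that measuring position disturbs momentum:
ΔxΔp ≥ ℏ/2

When we measure position with precision Δx, we necessarily introduce a momentum uncertainty:
Δp ≥ ℏ/(2Δx)
Δp_min = (1.055e-34 J·s) / (2 × 3.780e-09 m)
Δp_min = 1.395e-26 kg·m/s

The more precisely we measure position, the greater the momentum disturbance.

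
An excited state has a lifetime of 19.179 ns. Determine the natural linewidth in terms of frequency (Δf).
4.149 MHz

Using the energy-time uncertainty principle and E = hf:
ΔEΔt ≥ ℏ/2
hΔf·Δt ≥ ℏ/2

The minimum frequency uncertainty is:
Δf = ℏ/(2hτ) = 1/(4πτ)
Δf = 1/(4π × 1.918e-08 s)
Δf = 4.149e+06 Hz = 4.149 MHz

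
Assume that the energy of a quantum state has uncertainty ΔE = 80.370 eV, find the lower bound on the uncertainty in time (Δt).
4.095 as

Using the energy-time uncertainty principle:
ΔEΔt ≥ ℏ/2

The minimum uncertainty in time is:
Δt_min = ℏ/(2ΔE)
Δt_min = (1.055e-34 J·s) / (2 × 1.288e-17 J)
Δt_min = 4.095e-18 s = 4.095 as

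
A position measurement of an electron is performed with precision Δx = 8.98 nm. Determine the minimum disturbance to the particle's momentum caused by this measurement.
5.872 × 10^-27 kg·m/s

The uncertainty principle implies that measuring position disturbs momentum:
ΔxΔp ≥ ℏ/2

When we measure position with precision Δx, we necessarily introduce a momentum uncertainty:
Δp ≥ ℏ/(2Δx)
Δp_min = (1.055e-34 J·s) / (2 × 8.980e-09 m)
Δp_min = 5.872e-27 kg·m/s

The more precisely we measure position, the greater the momentum disturbance.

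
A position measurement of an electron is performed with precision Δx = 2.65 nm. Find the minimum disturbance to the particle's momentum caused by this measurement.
1.990 × 10^-26 kg·m/s

The uncertainty principle implies that measuring position disturbs momentum:
ΔxΔp ≥ ℏ/2

When we measure position with precision Δx, we necessarily introduce a momentum uncertainty:
Δp ≥ ℏ/(2Δx)
Δp_min = (1.055e-34 J·s) / (2 × 2.650e-09 m)
Δp_min = 1.990e-26 kg·m/s

The more precisely we measure position, the greater the momentum disturbance.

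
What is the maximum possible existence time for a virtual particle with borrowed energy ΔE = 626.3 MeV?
5.255 × 10^-25 s

Using the energy-time uncertainty principle:
ΔEΔt ≥ ℏ/2

For a virtual particle borrowing energy ΔE, the maximum lifetime is:
Δt_max = ℏ/(2ΔE)

Converting energy:
ΔE = 626.3 MeV = 1.003e-10 J

Δt_max = (1.055e-34 J·s) / (2 × 1.003e-10 J)
Δt_max = 5.255e-25 s = 5.255 × 10^-25 s

Virtual particles with higher borrowed energy exist for shorter times.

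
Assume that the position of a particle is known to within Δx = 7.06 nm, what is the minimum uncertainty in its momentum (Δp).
7.469 × 10^-27 kg·m/s

Using the Heisenberg uncertainty principle:
ΔxΔp ≥ ℏ/2

The minimum uncertainty in momentum is:
Δp_min = ℏ/(2Δx)
Δp_min = (1.055e-34 J·s) / (2 × 7.060e-09 m)
Δp_min = 7.469e-27 kg·m/s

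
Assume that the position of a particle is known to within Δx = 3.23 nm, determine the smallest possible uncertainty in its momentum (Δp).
1.632 × 10^-26 kg·m/s

Using the Heisenberg uncertainty principle:
ΔxΔp ≥ ℏ/2

The minimum uncertainty in momentum is:
Δp_min = ℏ/(2Δx)
Δp_min = (1.055e-34 J·s) / (2 × 3.230e-09 m)
Δp_min = 1.632e-26 kg·m/s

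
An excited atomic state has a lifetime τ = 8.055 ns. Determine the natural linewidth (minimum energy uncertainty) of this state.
40.857 neV

Using the energy-time uncertainty principle:
ΔEΔt ≥ ℏ/2

The lifetime τ represents the time uncertainty Δt.
The natural linewidth (minimum energy uncertainty) is:

ΔE = ℏ/(2τ)
ΔE = (1.055e-34 J·s) / (2 × 8.055e-09 s)
ΔE = 6.546e-27 J = 40.857 neV

This natural linewidth limits the precision of spectroscopic measurements.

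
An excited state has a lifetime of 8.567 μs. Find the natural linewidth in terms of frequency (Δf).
9.289 kHz

Using the energy-time uncertainty principle and E = hf:
ΔEΔt ≥ ℏ/2
hΔf·Δt ≥ ℏ/2

The minimum frequency uncertainty is:
Δf = ℏ/(2hτ) = 1/(4πτ)
Δf = 1/(4π × 8.567e-06 s)
Δf = 9.289e+03 Hz = 9.289 kHz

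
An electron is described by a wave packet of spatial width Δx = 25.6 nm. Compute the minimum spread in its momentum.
2.060 × 10^-27 kg·m/s

For a wave packet, the spatial width Δx and momentum spread Δp are related by the uncertainty principle:
ΔxΔp ≥ ℏ/2

The minimum momentum spread is:
Δp_min = ℏ/(2Δx)
Δp_min = (1.055e-34 J·s) / (2 × 2.560e-08 m)
Δp_min = 2.060e-27 kg·m/s

A wave packet cannot have both a well-defined position and well-defined momentum.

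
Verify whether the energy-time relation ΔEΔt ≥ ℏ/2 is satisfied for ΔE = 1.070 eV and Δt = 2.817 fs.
Yes, it satisfies the uncertainty relation.

Calculate the product ΔEΔt:
ΔE = 1.070 eV = 1.714e-19 J
ΔEΔt = (1.714e-19 J) × (2.817e-15 s)
ΔEΔt = 4.829e-34 J·s

Compare to the minimum allowed value ℏ/2:
ℏ/2 = 5.273e-35 J·s

Since ΔEΔt = 4.829e-34 J·s ≥ 5.273e-35 J·s = ℏ/2,
this satisfies the uncertainty relation.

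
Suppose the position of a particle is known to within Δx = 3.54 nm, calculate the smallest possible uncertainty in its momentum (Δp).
1.490 × 10^-26 kg·m/s

Using the Heisenberg uncertainty principle:
ΔxΔp ≥ ℏ/2

The minimum uncertainty in momentum is:
Δp_min = ℏ/(2Δx)
Δp_min = (1.055e-34 J·s) / (2 × 3.540e-09 m)
Δp_min = 1.490e-26 kg·m/s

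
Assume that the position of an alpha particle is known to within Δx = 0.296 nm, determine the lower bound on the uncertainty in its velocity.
26.809 m/s

Using the Heisenberg uncertainty principle and Δp = mΔv:
ΔxΔp ≥ ℏ/2
Δx(mΔv) ≥ ℏ/2

The minimum uncertainty in velocity is:
Δv_min = ℏ/(2mΔx)
Δv_min = (1.055e-34 J·s) / (2 × 6.645e-27 kg × 2.960e-10 m)
Δv_min = 2.681e+01 m/s = 26.809 m/s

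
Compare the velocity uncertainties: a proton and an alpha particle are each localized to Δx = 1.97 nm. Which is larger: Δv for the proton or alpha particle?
The proton has the larger minimum velocity uncertainty, by a ratio of 4.0.

For both particles, Δp_min = ℏ/(2Δx) = 2.677e-26 kg·m/s (same for both).

The velocity uncertainty is Δv = Δp/m:
- proton: Δv = 2.677e-26 / 1.673e-27 = 1.600e+01 m/s = 16.002 m/s
- alpha particle: Δv = 2.677e-26 / 6.645e-27 = 4.028e+00 m/s = 4.028 m/s

Ratio: 1.600e+01 / 4.028e+00 = 4.0

The lighter particle has larger velocity uncertainty because Δv ∝ 1/m.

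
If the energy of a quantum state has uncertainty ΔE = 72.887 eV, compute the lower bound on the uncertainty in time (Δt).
4.515 as

Using the energy-time uncertainty principle:
ΔEΔt ≥ ℏ/2

The minimum uncertainty in time is:
Δt_min = ℏ/(2ΔE)
Δt_min = (1.055e-34 J·s) / (2 × 1.168e-17 J)
Δt_min = 4.515e-18 s = 4.515 as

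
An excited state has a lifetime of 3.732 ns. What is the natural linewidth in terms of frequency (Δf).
21.323 MHz

Using the energy-time uncertainty principle and E = hf:
ΔEΔt ≥ ℏ/2
hΔf·Δt ≥ ℏ/2

The minimum frequency uncertainty is:
Δf = ℏ/(2hτ) = 1/(4πτ)
Δf = 1/(4π × 3.732e-09 s)
Δf = 2.132e+07 Hz = 21.323 MHz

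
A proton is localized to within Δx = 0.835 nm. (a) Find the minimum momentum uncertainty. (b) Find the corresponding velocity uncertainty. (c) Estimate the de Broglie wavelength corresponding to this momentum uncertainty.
(a) Δp_min = 6.315 × 10^-26 kg·m/s
(b) Δv_min = 37.754 m/s
(c) λ_dB = 10.493 nm

Step-by-step:

(a) From the uncertainty principle:
Δp_min = ℏ/(2Δx) = (1.055e-34 J·s)/(2 × 8.350e-10 m) = 6.315e-26 kg·m/s

(b) The velocity uncertainty:
Δv = Δp/m = (6.315e-26 kg·m/s)/(1.673e-27 kg) = 3.775e+01 m/s = 37.754 m/s

(c) The de Broglie wavelength for this momentum:
λ = h/p = (6.626e-34 J·s)/(6.315e-26 kg·m/s) = 1.049e-08 m = 10.493 nm

Note: The de Broglie wavelength is comparable to the localization size, as expected from wave-particle duality.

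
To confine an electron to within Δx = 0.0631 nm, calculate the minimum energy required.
2.392 eV

Localizing a particle requires giving it sufficient momentum uncertainty:

1. From uncertainty principle: Δp ≥ ℏ/(2Δx)
   Δp_min = (1.055e-34 J·s) / (2 × 6.310e-11 m)
   Δp_min = 8.356e-25 kg·m/s

2. This momentum uncertainty corresponds to kinetic energy:
   KE ≈ (Δp)²/(2m) = (8.356e-25)²/(2 × 9.109e-31 kg)
   KE = 3.833e-19 J = 2.392 eV

Tighter localization requires more energy.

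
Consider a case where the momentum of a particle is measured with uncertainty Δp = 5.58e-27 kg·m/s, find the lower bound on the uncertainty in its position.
9.450 nm

Using the Heisenberg uncertainty principle:
ΔxΔp ≥ ℏ/2

The minimum uncertainty in position is:
Δx_min = ℏ/(2Δp)
Δx_min = (1.055e-34 J·s) / (2 × 5.580e-27 kg·m/s)
Δx_min = 9.450e-09 m = 9.450 nm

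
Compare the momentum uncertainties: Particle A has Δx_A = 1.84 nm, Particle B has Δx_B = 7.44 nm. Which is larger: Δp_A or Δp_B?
Particle A has the larger minimum momentum uncertainty, by a factor of 4.04.

For each particle, the minimum momentum uncertainty is Δp_min = ℏ/(2Δx):

Particle A: Δp_A = ℏ/(2×1.840e-09 m) = 2.866e-26 kg·m/s
Particle B: Δp_B = ℏ/(2×7.440e-09 m) = 7.087e-27 kg·m/s

Ratio: Δp_A/Δp_B = 4.04

Since Δp_min ∝ 1/Δx, the particle with smaller position uncertainty (A) has larger momentum uncertainty.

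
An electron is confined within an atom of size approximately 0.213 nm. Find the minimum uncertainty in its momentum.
2.476 × 10^-25 kg·m/s

Using the Heisenberg uncertainty principle:
ΔxΔp ≥ ℏ/2

With Δx ≈ L = 2.130e-10 m (the confinement size):
Δp_min = ℏ/(2Δx)
Δp_min = (1.055e-34 J·s) / (2 × 2.130e-10 m)
Δp_min = 2.476e-25 kg·m/s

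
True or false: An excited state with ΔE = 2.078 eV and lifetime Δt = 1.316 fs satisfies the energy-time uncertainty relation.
Yes, it satisfies the uncertainty relation.

Calculate the product ΔEΔt:
ΔE = 2.078 eV = 3.329e-19 J
ΔEΔt = (3.329e-19 J) × (1.316e-15 s)
ΔEΔt = 4.381e-34 J·s

Compare to the minimum allowed value ℏ/2:
ℏ/2 = 5.273e-35 J·s

Since ΔEΔt = 4.381e-34 J·s ≥ 5.273e-35 J·s = ℏ/2,
this satisfies the uncertainty relation.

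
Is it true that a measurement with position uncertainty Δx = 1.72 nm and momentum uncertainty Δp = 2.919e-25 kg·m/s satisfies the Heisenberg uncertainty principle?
Yes, it satisfies the uncertainty principle.

Calculate the product ΔxΔp:
ΔxΔp = (1.720e-09 m) × (2.919e-25 kg·m/s)
ΔxΔp = 5.021e-34 J·s

Compare to the minimum allowed value ℏ/2:
ℏ/2 = 5.273e-35 J·s

Since ΔxΔp = 5.021e-34 J·s ≥ 5.273e-35 J·s = ℏ/2,
the measurement satisfies the uncertainty principle.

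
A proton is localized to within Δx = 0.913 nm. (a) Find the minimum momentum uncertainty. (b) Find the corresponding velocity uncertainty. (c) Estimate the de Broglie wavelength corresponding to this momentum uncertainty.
(a) Δp_min = 5.775 × 10^-26 kg·m/s
(b) Δv_min = 34.528 m/s
(c) λ_dB = 11.473 nm

Step-by-step:

(a) From the uncertainty principle:
Δp_min = ℏ/(2Δx) = (1.055e-34 J·s)/(2 × 9.130e-10 m) = 5.775e-26 kg·m/s

(b) The velocity uncertainty:
Δv = Δp/m = (5.775e-26 kg·m/s)/(1.673e-27 kg) = 3.453e+01 m/s = 34.528 m/s

(c) The de Broglie wavelength for this momentum:
λ = h/p = (6.626e-34 J·s)/(5.775e-26 kg·m/s) = 1.147e-08 m = 11.473 nm

Note: The de Broglie wavelength is comparable to the localization size, as expected from wave-particle duality.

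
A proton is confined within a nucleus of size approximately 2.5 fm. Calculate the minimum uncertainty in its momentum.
2.109 × 10^-20 kg·m/s

Using the Heisenberg uncertainty principle:
ΔxΔp ≥ ℏ/2

With Δx ≈ L = 2.500e-15 m (the confinement size):
Δp_min = ℏ/(2Δx)
Δp_min = (1.055e-34 J·s) / (2 × 2.500e-15 m)
Δp_min = 2.109e-20 kg·m/s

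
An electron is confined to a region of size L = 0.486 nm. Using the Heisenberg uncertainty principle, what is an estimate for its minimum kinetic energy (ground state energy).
40.326 meV

Using the uncertainty principle to estimate ground state energy:

1. The position uncertainty is approximately the confinement size:
   Δx ≈ L = 4.860e-10 m

2. From ΔxΔp ≥ ℏ/2, the minimum momentum uncertainty is:
   Δp ≈ ℏ/(2L) = 1.085e-25 kg·m/s

3. The kinetic energy is approximately:
   KE ≈ (Δp)²/(2m) = (1.085e-25)²/(2 × 9.109e-31 kg)
   KE ≈ 6.461e-21 J = 40.326 meV

This is an order-of-magnitude estimate of the ground state energy.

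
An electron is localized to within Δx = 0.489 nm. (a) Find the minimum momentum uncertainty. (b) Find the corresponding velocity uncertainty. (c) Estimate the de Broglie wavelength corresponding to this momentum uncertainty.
(a) Δp_min = 1.078 × 10^-25 kg·m/s
(b) Δv_min = 118.372 km/s
(c) λ_dB = 6.145 nm

Step-by-step:

(a) From the uncertainty principle:
Δp_min = ℏ/(2Δx) = (1.055e-34 J·s)/(2 × 4.890e-10 m) = 1.078e-25 kg·m/s

(b) The velocity uncertainty:
Δv = Δp/m = (1.078e-25 kg·m/s)/(9.109e-31 kg) = 1.184e+05 m/s = 118.372 km/s

(c) The de Broglie wavelength for this momentum:
λ = h/p = (6.626e-34 J·s)/(1.078e-25 kg·m/s) = 6.145e-09 m = 6.145 nm

Note: The de Broglie wavelength is comparable to the localization size, as expected from wave-particle duality.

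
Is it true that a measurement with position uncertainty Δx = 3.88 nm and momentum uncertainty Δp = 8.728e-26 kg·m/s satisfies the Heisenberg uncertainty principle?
Yes, it satisfies the uncertainty principle.

Calculate the product ΔxΔp:
ΔxΔp = (3.880e-09 m) × (8.728e-26 kg·m/s)
ΔxΔp = 3.386e-34 J·s

Compare to the minimum allowed value ℏ/2:
ℏ/2 = 5.273e-35 J·s

Since ΔxΔp = 3.386e-34 J·s ≥ 5.273e-35 J·s = ℏ/2,
the measurement satisfies the uncertainty principle.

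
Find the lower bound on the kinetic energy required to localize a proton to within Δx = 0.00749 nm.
92.468 meV

Localizing a particle requires giving it sufficient momentum uncertainty:

1. From uncertainty principle: Δp ≥ ℏ/(2Δx)
   Δp_min = (1.055e-34 J·s) / (2 × 7.490e-12 m)
   Δp_min = 7.040e-24 kg·m/s

2. This momentum uncertainty corresponds to kinetic energy:
   KE ≈ (Δp)²/(2m) = (7.040e-24)²/(2 × 1.673e-27 kg)
   KE = 1.481e-20 J = 92.468 meV

Tighter localization requires more energy.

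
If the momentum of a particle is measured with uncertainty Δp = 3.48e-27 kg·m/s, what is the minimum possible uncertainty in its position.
15.152 nm

Using the Heisenberg uncertainty principle:
ΔxΔp ≥ ℏ/2

The minimum uncertainty in position is:
Δx_min = ℏ/(2Δp)
Δx_min = (1.055e-34 J·s) / (2 × 3.480e-27 kg·m/s)
Δx_min = 1.515e-08 m = 15.152 nm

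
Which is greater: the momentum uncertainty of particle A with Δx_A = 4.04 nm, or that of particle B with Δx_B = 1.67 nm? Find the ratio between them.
Particle B has the larger minimum momentum uncertainty, by a factor of 2.42.

For each particle, the minimum momentum uncertainty is Δp_min = ℏ/(2Δx):

Particle A: Δp_A = ℏ/(2×4.040e-09 m) = 1.305e-26 kg·m/s
Particle B: Δp_B = ℏ/(2×1.670e-09 m) = 3.157e-26 kg·m/s

Ratio: Δp_B/Δp_A = 2.42

Since Δp_min ∝ 1/Δx, the particle with smaller position uncertainty (B) has larger momentum uncertainty.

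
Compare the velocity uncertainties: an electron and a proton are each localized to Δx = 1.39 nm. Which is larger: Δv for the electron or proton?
The electron has the larger minimum velocity uncertainty, by a ratio of 1836.2.

For both particles, Δp_min = ℏ/(2Δx) = 3.793e-26 kg·m/s (same for both).

The velocity uncertainty is Δv = Δp/m:
- electron: Δv = 3.793e-26 / 9.109e-31 = 4.164e+04 m/s = 41.643 km/s
- proton: Δv = 3.793e-26 / 1.673e-27 = 2.268e+01 m/s = 22.680 m/s

Ratio: 4.164e+04 / 2.268e+01 = 1836.2

The lighter particle has larger velocity uncertainty because Δv ∝ 1/m.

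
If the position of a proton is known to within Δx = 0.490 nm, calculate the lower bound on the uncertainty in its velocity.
64.336 m/s

Using the Heisenberg uncertainty principle and Δp = mΔv:
ΔxΔp ≥ ℏ/2
Δx(mΔv) ≥ ℏ/2

The minimum uncertainty in velocity is:
Δv_min = ℏ/(2mΔx)
Δv_min = (1.055e-34 J·s) / (2 × 1.673e-27 kg × 4.900e-10 m)
Δv_min = 6.434e+01 m/s = 64.336 m/s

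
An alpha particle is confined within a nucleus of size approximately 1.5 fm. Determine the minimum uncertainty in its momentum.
3.515 × 10^-20 kg·m/s

Using the Heisenberg uncertainty principle:
ΔxΔp ≥ ℏ/2

With Δx ≈ L = 1.500e-15 m (the confinement size):
Δp_min = ℏ/(2Δx)
Δp_min = (1.055e-34 J·s) / (2 × 1.500e-15 m)
Δp_min = 3.515e-20 kg·m/s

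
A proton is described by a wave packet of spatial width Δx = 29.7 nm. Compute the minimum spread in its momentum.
1.775 × 10^-27 kg·m/s

For a wave packet, the spatial width Δx and momentum spread Δp are related by the uncertainty principle:
ΔxΔp ≥ ℏ/2

The minimum momentum spread is:
Δp_min = ℏ/(2Δx)
Δp_min = (1.055e-34 J·s) / (2 × 2.970e-08 m)
Δp_min = 1.775e-27 kg·m/s

A wave packet cannot have both a well-defined position and well-defined momentum.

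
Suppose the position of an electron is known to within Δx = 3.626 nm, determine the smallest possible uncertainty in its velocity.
15.964 km/s

Using the Heisenberg uncertainty principle and Δp = mΔv:
ΔxΔp ≥ ℏ/2
Δx(mΔv) ≥ ℏ/2

The minimum uncertainty in velocity is:
Δv_min = ℏ/(2mΔx)
Δv_min = (1.055e-34 J·s) / (2 × 9.109e-31 kg × 3.626e-09 m)
Δv_min = 1.596e+04 m/s = 15.964 km/s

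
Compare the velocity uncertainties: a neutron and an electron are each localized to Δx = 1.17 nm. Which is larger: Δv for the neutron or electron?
The electron has the larger minimum velocity uncertainty, by a ratio of 1838.7.

For both particles, Δp_min = ℏ/(2Δx) = 4.507e-26 kg·m/s (same for both).

The velocity uncertainty is Δv = Δp/m:
- neutron: Δv = 4.507e-26 / 1.675e-27 = 2.691e+01 m/s = 26.907 m/s
- electron: Δv = 4.507e-26 / 9.109e-31 = 4.947e+04 m/s = 49.473 km/s

Ratio: 4.947e+04 / 2.691e+01 = 1838.7

The lighter particle has larger velocity uncertainty because Δv ∝ 1/m.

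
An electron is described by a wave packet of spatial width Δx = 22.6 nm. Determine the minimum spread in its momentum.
2.333 × 10^-27 kg·m/s

For a wave packet, the spatial width Δx and momentum spread Δp are related by the uncertainty principle:
ΔxΔp ≥ ℏ/2

The minimum momentum spread is:
Δp_min = ℏ/(2Δx)
Δp_min = (1.055e-34 J·s) / (2 × 2.260e-08 m)
Δp_min = 2.333e-27 kg·m/s

A wave packet cannot have both a well-defined position and well-defined momentum.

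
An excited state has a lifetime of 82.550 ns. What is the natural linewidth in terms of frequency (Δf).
963.991 kHz

Using the energy-time uncertainty principle and E = hf:
ΔEΔt ≥ ℏ/2
hΔf·Δt ≥ ℏ/2

The minimum frequency uncertainty is:
Δf = ℏ/(2hτ) = 1/(4πτ)
Δf = 1/(4π × 8.255e-08 s)
Δf = 9.640e+05 Hz = 963.991 kHz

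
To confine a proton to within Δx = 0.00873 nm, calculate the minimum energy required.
68.065 meV

Localizing a particle requires giving it sufficient momentum uncertainty:

1. From uncertainty principle: Δp ≥ ℏ/(2Δx)
   Δp_min = (1.055e-34 J·s) / (2 × 8.730e-12 m)
   Δp_min = 6.040e-24 kg·m/s

2. This momentum uncertainty corresponds to kinetic energy:
   KE ≈ (Δp)²/(2m) = (6.040e-24)²/(2 × 1.673e-27 kg)
   KE = 1.091e-20 J = 68.065 meV

Tighter localization requires more energy.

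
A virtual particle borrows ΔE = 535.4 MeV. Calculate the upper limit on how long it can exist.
6.147 × 10^-25 s

Using the energy-time uncertainty principle:
ΔEΔt ≥ ℏ/2

For a virtual particle borrowing energy ΔE, the maximum lifetime is:
Δt_max = ℏ/(2ΔE)

Converting energy:
ΔE = 535.4 MeV = 8.578e-11 J

Δt_max = (1.055e-34 J·s) / (2 × 8.578e-11 J)
Δt_max = 6.147e-25 s = 6.147 × 10^-25 s

Virtual particles with higher borrowed energy exist for shorter times.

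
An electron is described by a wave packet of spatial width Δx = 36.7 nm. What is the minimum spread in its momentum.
1.437 × 10^-27 kg·m/s

For a wave packet, the spatial width Δx and momentum spread Δp are related by the uncertainty principle:
ΔxΔp ≥ ℏ/2

The minimum momentum spread is:
Δp_min = ℏ/(2Δx)
Δp_min = (1.055e-34 J·s) / (2 × 3.670e-08 m)
Δp_min = 1.437e-27 kg·m/s

A wave packet cannot have both a well-defined position and well-defined momentum.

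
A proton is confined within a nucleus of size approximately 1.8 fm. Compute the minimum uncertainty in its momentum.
2.929 × 10^-20 kg·m/s

Using the Heisenberg uncertainty principle:
ΔxΔp ≥ ℏ/2

With Δx ≈ L = 1.800e-15 m (the confinement size):
Δp_min = ℏ/(2Δx)
Δp_min = (1.055e-34 J·s) / (2 × 1.800e-15 m)
Δp_min = 2.929e-20 kg·m/s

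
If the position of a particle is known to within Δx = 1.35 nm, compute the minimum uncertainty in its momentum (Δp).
3.906 × 10^-26 kg·m/s

Using the Heisenberg uncertainty principle:
ΔxΔp ≥ ℏ/2

The minimum uncertainty in momentum is:
Δp_min = ℏ/(2Δx)
Δp_min = (1.055e-34 J·s) / (2 × 1.350e-09 m)
Δp_min = 3.906e-26 kg·m/s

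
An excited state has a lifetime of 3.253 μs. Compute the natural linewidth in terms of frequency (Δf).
24.463 kHz

Using the energy-time uncertainty principle and E = hf:
ΔEΔt ≥ ℏ/2
hΔf·Δt ≥ ℏ/2

The minimum frequency uncertainty is:
Δf = ℏ/(2hτ) = 1/(4πτ)
Δf = 1/(4π × 3.253e-06 s)
Δf = 2.446e+04 Hz = 24.463 kHz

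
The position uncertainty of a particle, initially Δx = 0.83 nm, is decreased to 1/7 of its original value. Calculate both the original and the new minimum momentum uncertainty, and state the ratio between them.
Original Δp_min = 6.353 × 10^-26 kg·m/s; new Δp'_min = 4.447 × 10^-25 kg·m/s; ratio Δp'_min/Δp_min = 7.

From the uncertainty principle ΔxΔp ≥ ℏ/2, the minimum momentum uncertainty is Δp_min = ℏ/(2Δx).

Original (Δx = 0.83 nm = 8.300e-10 m):
Δp_min = (1.055e-34 J·s)/(2 × 8.300e-10 m) = 6.353e-26 kg·m/s

When Δx → (1/7)Δx:
Δp'_min = ℏ/(2 × (1/7)Δx) = 7 × ℏ/(2Δx) = 7 × Δp_min
Δp'_min = 7 × 6.353e-26 kg·m/s = 4.447e-25 kg·m/s

Since Δp_min ∝ 1/Δx, when Δx is decreased to 1/7 of its original value, Δp_min increases to 7 times its original value.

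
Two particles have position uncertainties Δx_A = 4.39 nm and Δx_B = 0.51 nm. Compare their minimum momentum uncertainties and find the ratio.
Particle B has the larger minimum momentum uncertainty, by a factor of 8.61.

For each particle, the minimum momentum uncertainty is Δp_min = ℏ/(2Δx):

Particle A: Δp_A = ℏ/(2×4.390e-09 m) = 1.201e-26 kg·m/s
Particle B: Δp_B = ℏ/(2×5.100e-10 m) = 1.034e-25 kg·m/s

Ratio: Δp_B/Δp_A = 8.61

Since Δp_min ∝ 1/Δx, the particle with smaller position uncertainty (B) has larger momentum uncertainty.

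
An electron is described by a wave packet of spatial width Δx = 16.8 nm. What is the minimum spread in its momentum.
3.139 × 10^-27 kg·m/s

For a wave packet, the spatial width Δx and momentum spread Δp are related by the uncertainty principle:
ΔxΔp ≥ ℏ/2

The minimum momentum spread is:
Δp_min = ℏ/(2Δx)
Δp_min = (1.055e-34 J·s) / (2 × 1.680e-08 m)
Δp_min = 3.139e-27 kg·m/s

A wave packet cannot have both a well-defined position and well-defined momentum.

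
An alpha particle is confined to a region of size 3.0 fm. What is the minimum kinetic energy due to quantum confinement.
145.090 keV

Using the uncertainty principle:

1. Position uncertainty: Δx ≈ 3.000e-15 m
2. Minimum momentum uncertainty: Δp = ℏ/(2Δx) = 1.758e-20 kg·m/s
3. Minimum kinetic energy:
   KE = (Δp)²/(2m) = (1.758e-20)²/(2 × 6.645e-27 kg)
   KE = 2.325e-14 J = 145.090 keV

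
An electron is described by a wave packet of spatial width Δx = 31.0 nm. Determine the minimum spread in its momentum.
1.701 × 10^-27 kg·m/s

For a wave packet, the spatial width Δx and momentum spread Δp are related by the uncertainty principle:
ΔxΔp ≥ ℏ/2

The minimum momentum spread is:
Δp_min = ℏ/(2Δx)
Δp_min = (1.055e-34 J·s) / (2 × 3.100e-08 m)
Δp_min = 1.701e-27 kg·m/s

A wave packet cannot have both a well-defined position and well-defined momentum.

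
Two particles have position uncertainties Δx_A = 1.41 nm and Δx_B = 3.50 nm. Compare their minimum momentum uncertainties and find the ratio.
Particle A has the larger minimum momentum uncertainty, by a factor of 2.48.

For each particle, the minimum momentum uncertainty is Δp_min = ℏ/(2Δx):

Particle A: Δp_A = ℏ/(2×1.410e-09 m) = 3.740e-26 kg·m/s
Particle B: Δp_B = ℏ/(2×3.500e-09 m) = 1.507e-26 kg·m/s

Ratio: Δp_A/Δp_B = 2.48

Since Δp_min ∝ 1/Δx, the particle with smaller position uncertainty (A) has larger momentum uncertainty.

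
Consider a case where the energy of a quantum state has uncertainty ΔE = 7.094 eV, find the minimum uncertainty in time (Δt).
46.392 as

Using the energy-time uncertainty principle:
ΔEΔt ≥ ℏ/2

The minimum uncertainty in time is:
Δt_min = ℏ/(2ΔE)
Δt_min = (1.055e-34 J·s) / (2 × 1.137e-18 J)
Δt_min = 4.639e-17 s = 46.392 as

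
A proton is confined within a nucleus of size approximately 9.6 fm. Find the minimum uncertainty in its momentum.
5.493 × 10^-21 kg·m/s

Using the Heisenberg uncertainty principle:
ΔxΔp ≥ ℏ/2

With Δx ≈ L = 9.600e-15 m (the confinement size):
Δp_min = ℏ/(2Δx)
Δp_min = (1.055e-34 J·s) / (2 × 9.600e-15 m)
Δp_min = 5.493e-21 kg·m/s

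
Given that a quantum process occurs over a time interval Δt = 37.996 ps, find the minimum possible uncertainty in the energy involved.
8.662 μeV

Using the energy-time uncertainty principle:
ΔEΔt ≥ ℏ/2

The minimum uncertainty in energy is:
ΔE_min = ℏ/(2Δt)
ΔE_min = (1.055e-34 J·s) / (2 × 3.800e-11 s)
ΔE_min = 1.388e-24 J = 8.662 μeV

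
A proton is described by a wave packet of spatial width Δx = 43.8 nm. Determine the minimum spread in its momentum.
1.204 × 10^-27 kg·m/s

For a wave packet, the spatial width Δx and momentum spread Δp are related by the uncertainty principle:
ΔxΔp ≥ ℏ/2

The minimum momentum spread is:
Δp_min = ℏ/(2Δx)
Δp_min = (1.055e-34 J·s) / (2 × 4.380e-08 m)
Δp_min = 1.204e-27 kg·m/s

A wave packet cannot have both a well-defined position and well-defined momentum.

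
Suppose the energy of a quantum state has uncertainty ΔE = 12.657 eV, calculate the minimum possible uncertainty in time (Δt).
26.002 as

Using the energy-time uncertainty principle:
ΔEΔt ≥ ℏ/2

The minimum uncertainty in time is:
Δt_min = ℏ/(2ΔE)
Δt_min = (1.055e-34 J·s) / (2 × 2.028e-18 J)
Δt_min = 2.600e-17 s = 26.002 as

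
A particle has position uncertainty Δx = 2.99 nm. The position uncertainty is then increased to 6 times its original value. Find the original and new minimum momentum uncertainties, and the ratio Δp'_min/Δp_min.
Original Δp_min = 1.763 × 10^-26 kg·m/s; new Δp'_min = 2.939 × 10^-27 kg·m/s; ratio Δp'_min/Δp_min = 1/6.

From the uncertainty principle ΔxΔp ≥ ℏ/2, the minimum momentum uncertainty is Δp_min = ℏ/(2Δx).

Original (Δx = 2.99 nm = 2.990e-09 m):
Δp_min = (1.055e-34 J·s)/(2 × 2.990e-09 m) = 1.763e-26 kg·m/s

When Δx → 6Δx:
Δp'_min = ℏ/(2 × 6Δx) = (1/6) × ℏ/(2Δx) = (1/6) × Δp_min
Δp'_min = 1/6 × 1.763e-26 kg·m/s = 2.939e-27 kg·m/s

Since Δp_min ∝ 1/Δx, when Δx is increased to 6 times its original value, Δp_min decreases to 1/6 of its original value.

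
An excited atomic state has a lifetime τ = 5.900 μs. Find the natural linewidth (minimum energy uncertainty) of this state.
55.781 peV

Using the energy-time uncertainty principle:
ΔEΔt ≥ ℏ/2

The lifetime τ represents the time uncertainty Δt.
The natural linewidth (minimum energy uncertainty) is:

ΔE = ℏ/(2τ)
ΔE = (1.055e-34 J·s) / (2 × 5.900e-06 s)
ΔE = 8.937e-30 J = 55.781 peV

This natural linewidth limits the precision of spectroscopic measurements.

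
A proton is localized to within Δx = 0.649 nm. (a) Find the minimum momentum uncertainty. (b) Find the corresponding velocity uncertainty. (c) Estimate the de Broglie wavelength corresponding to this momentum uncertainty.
(a) Δp_min = 8.125 × 10^-26 kg·m/s
(b) Δv_min = 48.574 m/s
(c) λ_dB = 8.156 nm

Step-by-step:

(a) From the uncertainty principle:
Δp_min = ℏ/(2Δx) = (1.055e-34 J·s)/(2 × 6.490e-10 m) = 8.125e-26 kg·m/s

(b) The velocity uncertainty:
Δv = Δp/m = (8.125e-26 kg·m/s)/(1.673e-27 kg) = 4.857e+01 m/s = 48.574 m/s

(c) The de Broglie wavelength for this momentum:
λ = h/p = (6.626e-34 J·s)/(8.125e-26 kg·m/s) = 8.156e-09 m = 8.156 nm

Note: The de Broglie wavelength is comparable to the localization size, as expected from wave-particle duality.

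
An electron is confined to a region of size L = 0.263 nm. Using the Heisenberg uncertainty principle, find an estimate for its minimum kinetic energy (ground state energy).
137.706 meV

Using the uncertainty principle to estimate ground state energy:

1. The position uncertainty is approximately the confinement size:
   Δx ≈ L = 2.630e-10 m

2. From ΔxΔp ≥ ℏ/2, the minimum momentum uncertainty is:
   Δp ≈ ℏ/(2L) = 2.005e-25 kg·m/s

3. The kinetic energy is approximately:
   KE ≈ (Δp)²/(2m) = (2.005e-25)²/(2 × 9.109e-31 kg)
   KE ≈ 2.206e-20 J = 137.706 meV

This is an order-of-magnitude estimate of the ground state energy.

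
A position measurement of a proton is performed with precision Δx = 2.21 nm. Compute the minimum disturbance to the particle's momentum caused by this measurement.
2.386 × 10^-26 kg·m/s

The uncertainty principle implies that measuring position disturbs momentum:
ΔxΔp ≥ ℏ/2

When we measure position with precision Δx, we necessarily introduce a momentum uncertainty:
Δp ≥ ℏ/(2Δx)
Δp_min = (1.055e-34 J·s) / (2 × 2.210e-09 m)
Δp_min = 2.386e-26 kg·m/s

The more precisely we measure position, the greater the momentum disturbance.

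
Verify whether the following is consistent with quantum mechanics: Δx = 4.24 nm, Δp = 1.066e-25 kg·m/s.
Yes, it satisfies the uncertainty principle.

Calculate the product ΔxΔp:
ΔxΔp = (4.240e-09 m) × (1.066e-25 kg·m/s)
ΔxΔp = 4.520e-34 J·s

Compare to the minimum allowed value ℏ/2:
ℏ/2 = 5.273e-35 J·s

Since ΔxΔp = 4.520e-34 J·s ≥ 5.273e-35 J·s = ℏ/2,
the measurement satisfies the uncertainty principle.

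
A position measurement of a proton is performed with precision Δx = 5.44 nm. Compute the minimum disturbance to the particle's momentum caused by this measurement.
9.693 × 10^-27 kg·m/s

The uncertainty principle implies that measuring position disturbs momentum:
ΔxΔp ≥ ℏ/2

When we measure position with precision Δx, we necessarily introduce a momentum uncertainty:
Δp ≥ ℏ/(2Δx)
Δp_min = (1.055e-34 J·s) / (2 × 5.440e-09 m)
Δp_min = 9.693e-27 kg·m/s

The more precisely we measure position, the greater the momentum disturbance.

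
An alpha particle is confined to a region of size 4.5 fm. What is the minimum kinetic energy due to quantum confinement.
64.484 keV

Using the uncertainty principle:

1. Position uncertainty: Δx ≈ 4.500e-15 m
2. Minimum momentum uncertainty: Δp = ℏ/(2Δx) = 1.172e-20 kg·m/s
3. Minimum kinetic energy:
   KE = (Δp)²/(2m) = (1.172e-20)²/(2 × 6.645e-27 kg)
   KE = 1.033e-14 J = 64.484 keV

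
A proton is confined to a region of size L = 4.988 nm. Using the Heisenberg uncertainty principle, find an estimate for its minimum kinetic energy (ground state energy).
208.498 neV

Using the uncertainty principle to estimate ground state energy:

1. The position uncertainty is approximately the confinement size:
   Δx ≈ L = 4.988e-09 m

2. From ΔxΔp ≥ ℏ/2, the minimum momentum uncertainty is:
   Δp ≈ ℏ/(2L) = 1.057e-26 kg·m/s

3. The kinetic energy is approximately:
   KE ≈ (Δp)²/(2m) = (1.057e-26)²/(2 × 1.673e-27 kg)
   KE ≈ 3.341e-26 J = 208.498 neV

This is an order-of-magnitude estimate of the ground state energy.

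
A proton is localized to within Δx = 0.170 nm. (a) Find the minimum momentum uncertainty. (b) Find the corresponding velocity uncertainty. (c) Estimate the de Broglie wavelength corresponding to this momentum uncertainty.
(a) Δp_min = 3.102 × 10^-25 kg·m/s
(b) Δv_min = 185.438 m/s
(c) λ_dB = 2.136 nm

Step-by-step:

(a) From the uncertainty principle:
Δp_min = ℏ/(2Δx) = (1.055e-34 J·s)/(2 × 1.700e-10 m) = 3.102e-25 kg·m/s

(b) The velocity uncertainty:
Δv = Δp/m = (3.102e-25 kg·m/s)/(1.673e-27 kg) = 1.854e+02 m/s = 185.438 m/s

(c) The de Broglie wavelength for this momentum:
λ = h/p = (6.626e-34 J·s)/(3.102e-25 kg·m/s) = 2.136e-09 m = 2.136 nm

Note: The de Broglie wavelength is comparable to the localization size, as expected from wave-particle duality.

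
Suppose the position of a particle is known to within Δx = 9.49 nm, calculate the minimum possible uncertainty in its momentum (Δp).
5.556 × 10^-27 kg·m/s

Using the Heisenberg uncertainty principle:
ΔxΔp ≥ ℏ/2

The minimum uncertainty in momentum is:
Δp_min = ℏ/(2Δx)
Δp_min = (1.055e-34 J·s) / (2 × 9.490e-09 m)
Δp_min = 5.556e-27 kg·m/s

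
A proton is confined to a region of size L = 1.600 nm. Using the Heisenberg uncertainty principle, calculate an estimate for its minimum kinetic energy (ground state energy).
2.026 μeV

Using the uncertainty principle to estimate ground state energy:

1. The position uncertainty is approximately the confinement size:
   Δx ≈ L = 1.600e-09 m

2. From ΔxΔp ≥ ℏ/2, the minimum momentum uncertainty is:
   Δp ≈ ℏ/(2L) = 3.296e-26 kg·m/s

3. The kinetic energy is approximately:
   KE ≈ (Δp)²/(2m) = (3.296e-26)²/(2 × 1.673e-27 kg)
   KE ≈ 3.247e-25 J = 2.026 μeV

This is an order-of-magnitude estimate of the ground state energy.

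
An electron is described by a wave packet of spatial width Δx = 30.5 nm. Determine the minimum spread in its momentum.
1.729 × 10^-27 kg·m/s

For a wave packet, the spatial width Δx and momentum spread Δp are related by the uncertainty principle:
ΔxΔp ≥ ℏ/2

The minimum momentum spread is:
Δp_min = ℏ/(2Δx)
Δp_min = (1.055e-34 J·s) / (2 × 3.050e-08 m)
Δp_min = 1.729e-27 kg·m/s

A wave packet cannot have both a well-defined position and well-defined momentum.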